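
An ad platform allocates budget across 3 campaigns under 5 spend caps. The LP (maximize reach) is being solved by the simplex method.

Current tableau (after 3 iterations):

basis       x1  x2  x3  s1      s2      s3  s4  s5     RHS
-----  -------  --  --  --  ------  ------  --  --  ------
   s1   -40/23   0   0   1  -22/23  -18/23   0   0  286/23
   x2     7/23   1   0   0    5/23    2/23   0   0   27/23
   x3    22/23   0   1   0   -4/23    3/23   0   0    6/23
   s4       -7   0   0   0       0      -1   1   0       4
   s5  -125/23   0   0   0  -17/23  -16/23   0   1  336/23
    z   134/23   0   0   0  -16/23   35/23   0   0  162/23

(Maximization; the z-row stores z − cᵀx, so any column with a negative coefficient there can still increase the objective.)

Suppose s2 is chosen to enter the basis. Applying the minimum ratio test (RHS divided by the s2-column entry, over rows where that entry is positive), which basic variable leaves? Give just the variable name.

x2

Ratios: row 1 (s1): entry -22/23 ≤ 0, skip; row 2 (x2): (27/23)/(5/23) = 27/5; row 3 (x3): entry -4/23 ≤ 0, skip; row 4 (s4): entry 0 ≤ 0, skip; row 5 (s5): entry -17/23 ≤ 0, skip.
Minimum ratio 27/5 is in the x2 row, so x2 leaves.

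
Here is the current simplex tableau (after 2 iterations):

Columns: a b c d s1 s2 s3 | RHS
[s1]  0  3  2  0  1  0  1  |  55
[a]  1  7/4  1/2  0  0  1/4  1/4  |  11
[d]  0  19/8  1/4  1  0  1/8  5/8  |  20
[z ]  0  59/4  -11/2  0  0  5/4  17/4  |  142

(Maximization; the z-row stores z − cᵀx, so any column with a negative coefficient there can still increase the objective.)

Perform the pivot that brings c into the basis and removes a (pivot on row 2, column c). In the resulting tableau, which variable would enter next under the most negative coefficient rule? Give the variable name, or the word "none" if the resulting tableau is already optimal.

Pivot element 1/2. New z-row = old z-row − (-11/2)·(row 2/(1/2)).
Updated z-row coefficients: a: 11, b: 34, c: 0, d: 0, s1: 0, s2: 4, s3: 7.
No coefficient is strictly negative; the tableau after this pivot is optimal.

none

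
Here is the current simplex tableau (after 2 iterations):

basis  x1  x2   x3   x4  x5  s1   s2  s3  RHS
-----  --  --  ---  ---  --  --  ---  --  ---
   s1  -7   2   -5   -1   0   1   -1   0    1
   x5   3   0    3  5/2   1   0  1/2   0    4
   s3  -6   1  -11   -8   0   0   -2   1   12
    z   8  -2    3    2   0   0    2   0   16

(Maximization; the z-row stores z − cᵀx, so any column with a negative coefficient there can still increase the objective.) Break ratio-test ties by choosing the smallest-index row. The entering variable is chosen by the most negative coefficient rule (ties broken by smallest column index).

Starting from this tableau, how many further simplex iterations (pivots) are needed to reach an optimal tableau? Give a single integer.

2

pivot: x2 in, s1 out → z = 17
pivot: x3 in, x5 out → z = 59/3
No improving column remains; optimal.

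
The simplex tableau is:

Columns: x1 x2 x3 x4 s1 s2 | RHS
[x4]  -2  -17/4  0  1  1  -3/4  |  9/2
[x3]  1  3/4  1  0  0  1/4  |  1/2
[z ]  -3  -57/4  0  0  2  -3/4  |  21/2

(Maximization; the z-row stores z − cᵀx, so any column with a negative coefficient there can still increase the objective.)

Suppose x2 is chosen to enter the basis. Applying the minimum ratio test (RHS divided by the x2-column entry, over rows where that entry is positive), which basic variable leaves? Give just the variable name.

x3

Ratios: row 1 (x4): entry -17/4 ≤ 0, skip; row 2 (x3): (1/2)/(3/4) = 2/3.
Minimum ratio 2/3 is in the x3 row, so x3 leaves.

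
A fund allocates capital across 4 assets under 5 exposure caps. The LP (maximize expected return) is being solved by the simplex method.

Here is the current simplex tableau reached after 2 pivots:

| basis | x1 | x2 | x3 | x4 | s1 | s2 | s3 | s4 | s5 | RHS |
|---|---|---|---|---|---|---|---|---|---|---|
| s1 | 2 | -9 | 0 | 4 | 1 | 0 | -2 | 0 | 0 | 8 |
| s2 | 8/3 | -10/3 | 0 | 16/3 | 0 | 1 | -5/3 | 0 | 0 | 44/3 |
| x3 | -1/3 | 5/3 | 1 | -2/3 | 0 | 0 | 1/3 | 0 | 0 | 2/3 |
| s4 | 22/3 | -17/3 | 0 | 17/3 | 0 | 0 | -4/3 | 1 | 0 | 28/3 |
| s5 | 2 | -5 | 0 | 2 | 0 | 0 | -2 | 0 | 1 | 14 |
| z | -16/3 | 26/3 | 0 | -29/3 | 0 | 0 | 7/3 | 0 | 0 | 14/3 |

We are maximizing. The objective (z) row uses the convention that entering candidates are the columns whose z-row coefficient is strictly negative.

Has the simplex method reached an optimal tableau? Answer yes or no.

Column x1 has objective-row coefficient -16/3, which is negative; an improving pivot exists, so not yet optimal.

no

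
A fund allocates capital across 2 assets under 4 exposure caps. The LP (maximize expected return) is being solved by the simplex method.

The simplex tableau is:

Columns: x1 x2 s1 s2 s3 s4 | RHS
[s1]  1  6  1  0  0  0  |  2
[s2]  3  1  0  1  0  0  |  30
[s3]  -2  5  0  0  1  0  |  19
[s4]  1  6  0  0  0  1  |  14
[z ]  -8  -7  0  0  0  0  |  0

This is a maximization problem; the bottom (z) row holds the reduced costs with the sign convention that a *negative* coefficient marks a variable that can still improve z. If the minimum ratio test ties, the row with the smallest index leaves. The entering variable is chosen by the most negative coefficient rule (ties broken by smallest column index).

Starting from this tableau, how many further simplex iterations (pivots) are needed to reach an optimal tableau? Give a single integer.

1

pivot: x1 in, s1 out → z = 16
No improving column remains; optimal.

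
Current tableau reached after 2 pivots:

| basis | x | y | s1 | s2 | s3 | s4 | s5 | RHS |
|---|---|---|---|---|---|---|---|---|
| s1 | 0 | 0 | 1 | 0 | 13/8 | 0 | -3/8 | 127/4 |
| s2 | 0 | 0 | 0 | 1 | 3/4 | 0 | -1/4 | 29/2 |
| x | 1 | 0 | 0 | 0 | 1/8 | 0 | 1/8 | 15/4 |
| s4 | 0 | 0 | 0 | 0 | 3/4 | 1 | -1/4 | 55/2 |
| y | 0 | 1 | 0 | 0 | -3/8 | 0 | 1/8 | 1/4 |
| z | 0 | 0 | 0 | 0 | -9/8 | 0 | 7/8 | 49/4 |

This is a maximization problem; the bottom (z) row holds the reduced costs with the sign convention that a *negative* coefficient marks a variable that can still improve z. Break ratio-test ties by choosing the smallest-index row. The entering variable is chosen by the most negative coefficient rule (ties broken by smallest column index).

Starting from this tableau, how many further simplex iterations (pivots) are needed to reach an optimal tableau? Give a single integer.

pivot: s3 in, s2 out → z = 34
No improving column remains; optimal.

1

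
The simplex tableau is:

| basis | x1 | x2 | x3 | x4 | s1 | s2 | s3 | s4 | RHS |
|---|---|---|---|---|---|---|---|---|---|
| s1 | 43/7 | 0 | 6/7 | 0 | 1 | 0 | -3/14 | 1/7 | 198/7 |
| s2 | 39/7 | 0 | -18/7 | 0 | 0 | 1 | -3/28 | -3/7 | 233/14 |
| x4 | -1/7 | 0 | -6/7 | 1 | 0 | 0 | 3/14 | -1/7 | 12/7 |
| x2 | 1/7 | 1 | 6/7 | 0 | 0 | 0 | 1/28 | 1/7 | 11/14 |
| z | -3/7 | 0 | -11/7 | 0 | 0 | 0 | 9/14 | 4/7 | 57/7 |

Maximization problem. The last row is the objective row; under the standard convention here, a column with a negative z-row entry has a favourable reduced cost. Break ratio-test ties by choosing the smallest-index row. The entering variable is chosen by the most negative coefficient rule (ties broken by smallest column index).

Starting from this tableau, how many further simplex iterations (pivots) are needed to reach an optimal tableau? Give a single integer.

pivot: x3 in, x2 out → z = 115/12
pivot: x1 in, s2 out → z = 91/9
No improving column remains; optimal.

2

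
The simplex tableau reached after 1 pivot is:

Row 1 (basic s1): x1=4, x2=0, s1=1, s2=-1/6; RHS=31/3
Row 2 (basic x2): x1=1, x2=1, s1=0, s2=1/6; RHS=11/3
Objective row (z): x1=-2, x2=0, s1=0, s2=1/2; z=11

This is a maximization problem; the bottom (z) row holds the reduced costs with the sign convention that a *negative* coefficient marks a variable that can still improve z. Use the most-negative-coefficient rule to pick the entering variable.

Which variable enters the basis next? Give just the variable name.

x1

Objective-row coefficients: x1: -2, x2: 0, s1: 0, s2: 1/2.
The most negative is -2 in column x1, so x1 enters.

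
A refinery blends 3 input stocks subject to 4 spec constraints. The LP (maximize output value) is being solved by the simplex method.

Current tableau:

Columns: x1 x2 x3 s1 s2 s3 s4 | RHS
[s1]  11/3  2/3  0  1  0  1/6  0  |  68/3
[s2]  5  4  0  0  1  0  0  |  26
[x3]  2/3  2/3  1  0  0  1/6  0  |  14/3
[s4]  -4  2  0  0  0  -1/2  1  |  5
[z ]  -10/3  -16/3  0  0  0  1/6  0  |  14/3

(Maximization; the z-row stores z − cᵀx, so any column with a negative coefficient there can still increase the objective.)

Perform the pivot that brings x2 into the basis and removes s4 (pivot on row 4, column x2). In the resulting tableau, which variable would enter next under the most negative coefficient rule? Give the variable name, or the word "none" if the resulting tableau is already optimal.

Pivot element 2. New z-row = old z-row − (-16/3)·(row 4/2).
Updated z-row coefficients: x1: -14, x2: 0, x3: 0, s1: 0, s2: 0, s3: -7/6, s4: 8/3.
The most negative is -14 in column x1, so x1 would enter next.

x1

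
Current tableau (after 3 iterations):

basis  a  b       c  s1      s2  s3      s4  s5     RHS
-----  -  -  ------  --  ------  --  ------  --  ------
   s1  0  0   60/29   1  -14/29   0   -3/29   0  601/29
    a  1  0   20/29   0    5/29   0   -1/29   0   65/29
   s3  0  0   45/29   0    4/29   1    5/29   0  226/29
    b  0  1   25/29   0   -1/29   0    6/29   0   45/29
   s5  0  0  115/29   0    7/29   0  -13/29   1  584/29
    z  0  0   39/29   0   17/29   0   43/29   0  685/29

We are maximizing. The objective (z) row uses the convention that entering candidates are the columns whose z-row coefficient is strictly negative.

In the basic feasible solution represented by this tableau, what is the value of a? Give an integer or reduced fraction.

65/29

a is basic (row 2); its value is the RHS of that row: 65/29.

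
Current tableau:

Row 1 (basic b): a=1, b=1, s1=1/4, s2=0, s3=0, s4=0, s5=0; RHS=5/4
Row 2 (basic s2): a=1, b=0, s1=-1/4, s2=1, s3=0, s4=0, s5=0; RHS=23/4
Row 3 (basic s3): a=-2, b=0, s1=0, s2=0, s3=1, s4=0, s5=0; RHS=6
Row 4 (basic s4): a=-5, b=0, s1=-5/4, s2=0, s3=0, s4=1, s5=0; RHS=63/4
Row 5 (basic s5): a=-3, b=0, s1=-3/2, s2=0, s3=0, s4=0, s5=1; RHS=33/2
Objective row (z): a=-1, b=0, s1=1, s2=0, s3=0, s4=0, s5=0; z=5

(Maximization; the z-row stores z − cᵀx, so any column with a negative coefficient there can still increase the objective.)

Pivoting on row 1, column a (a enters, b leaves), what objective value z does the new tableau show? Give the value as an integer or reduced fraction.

Minimum ratio for a: (5/4)/1 = 5/4.
z changes by −(z-row coeff of a)·ratio = −(-1)·(5/4) = 5/4.
New z = 5 + (5/4) = 25/4.

25/4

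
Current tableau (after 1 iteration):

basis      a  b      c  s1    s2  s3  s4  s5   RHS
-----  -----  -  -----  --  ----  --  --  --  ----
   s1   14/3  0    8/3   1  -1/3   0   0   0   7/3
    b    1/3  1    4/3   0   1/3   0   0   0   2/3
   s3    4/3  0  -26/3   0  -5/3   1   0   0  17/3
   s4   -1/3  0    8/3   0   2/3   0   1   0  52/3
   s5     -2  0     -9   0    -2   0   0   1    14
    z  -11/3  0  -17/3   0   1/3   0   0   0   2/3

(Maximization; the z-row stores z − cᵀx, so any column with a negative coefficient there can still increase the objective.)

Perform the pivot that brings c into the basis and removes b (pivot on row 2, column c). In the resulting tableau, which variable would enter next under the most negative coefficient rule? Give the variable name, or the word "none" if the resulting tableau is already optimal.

a

Pivot element 4/3. New z-row = old z-row − (-17/3)·(row 2/(4/3)).
Updated z-row coefficients: a: -9/4, b: 17/4, c: 0, s1: 0, s2: 7/4, s3: 0, s4: 0, s5: 0.
The most negative is -9/4 in column a, so a would enter next.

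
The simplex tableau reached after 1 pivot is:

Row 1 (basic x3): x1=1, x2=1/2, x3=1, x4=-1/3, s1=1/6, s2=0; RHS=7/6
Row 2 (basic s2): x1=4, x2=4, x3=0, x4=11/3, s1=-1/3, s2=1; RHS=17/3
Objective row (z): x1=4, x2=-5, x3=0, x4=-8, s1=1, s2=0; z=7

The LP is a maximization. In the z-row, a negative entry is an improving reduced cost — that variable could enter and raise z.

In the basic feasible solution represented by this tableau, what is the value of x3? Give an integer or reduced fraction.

x3 is basic (row 1); its value is the RHS of that row: 7/6.

7/6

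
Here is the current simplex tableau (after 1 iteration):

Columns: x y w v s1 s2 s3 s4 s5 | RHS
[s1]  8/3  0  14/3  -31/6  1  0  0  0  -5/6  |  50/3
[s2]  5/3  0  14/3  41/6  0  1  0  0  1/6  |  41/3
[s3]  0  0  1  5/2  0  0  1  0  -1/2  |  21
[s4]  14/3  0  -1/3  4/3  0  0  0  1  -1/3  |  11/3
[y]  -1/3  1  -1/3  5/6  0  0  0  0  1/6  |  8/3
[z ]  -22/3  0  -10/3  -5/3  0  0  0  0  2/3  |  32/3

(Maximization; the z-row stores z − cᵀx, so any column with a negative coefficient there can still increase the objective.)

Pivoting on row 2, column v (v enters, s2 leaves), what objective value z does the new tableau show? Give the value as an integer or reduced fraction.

14

Minimum ratio for v: (41/3)/(41/6) = 2.
z changes by −(z-row coeff of v)·ratio = −(-5/3)·2 = 10/3.
New z = 32/3 + (10/3) = 14.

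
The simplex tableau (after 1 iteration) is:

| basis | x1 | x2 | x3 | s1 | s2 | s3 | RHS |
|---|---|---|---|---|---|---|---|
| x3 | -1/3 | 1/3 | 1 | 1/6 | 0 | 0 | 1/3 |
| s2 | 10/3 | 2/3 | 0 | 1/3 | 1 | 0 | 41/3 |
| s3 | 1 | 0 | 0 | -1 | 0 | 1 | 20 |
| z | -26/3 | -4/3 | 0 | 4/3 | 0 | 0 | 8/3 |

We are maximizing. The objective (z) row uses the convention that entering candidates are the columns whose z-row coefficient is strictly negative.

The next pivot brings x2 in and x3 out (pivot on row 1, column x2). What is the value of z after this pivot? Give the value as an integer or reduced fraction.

Minimum ratio for x2: (1/3)/(1/3) = 1.
z changes by −(z-row coeff of x2)·ratio = −(-4/3)·1 = 4/3.
New z = 8/3 + (4/3) = 4.

4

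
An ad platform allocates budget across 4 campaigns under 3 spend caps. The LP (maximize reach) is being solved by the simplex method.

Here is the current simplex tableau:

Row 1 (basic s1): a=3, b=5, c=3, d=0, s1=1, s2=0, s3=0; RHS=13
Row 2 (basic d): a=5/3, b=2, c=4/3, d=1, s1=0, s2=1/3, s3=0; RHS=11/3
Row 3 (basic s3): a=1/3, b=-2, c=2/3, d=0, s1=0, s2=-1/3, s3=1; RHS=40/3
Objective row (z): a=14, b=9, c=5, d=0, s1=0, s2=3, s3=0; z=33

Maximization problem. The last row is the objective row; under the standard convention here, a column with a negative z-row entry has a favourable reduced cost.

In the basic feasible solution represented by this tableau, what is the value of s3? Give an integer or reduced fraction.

s3 is basic (row 3); its value is the RHS of that row: 40/3.

40/3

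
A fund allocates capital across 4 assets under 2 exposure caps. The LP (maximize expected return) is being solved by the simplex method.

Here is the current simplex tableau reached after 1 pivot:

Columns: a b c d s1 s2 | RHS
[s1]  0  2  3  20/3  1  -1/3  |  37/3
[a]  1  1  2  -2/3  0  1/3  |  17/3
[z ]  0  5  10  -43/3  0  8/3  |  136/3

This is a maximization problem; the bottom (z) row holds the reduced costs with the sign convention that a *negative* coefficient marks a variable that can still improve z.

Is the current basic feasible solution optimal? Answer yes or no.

Column d has objective-row coefficient -43/3, which is negative; an improving pivot exists, so not yet optimal.

no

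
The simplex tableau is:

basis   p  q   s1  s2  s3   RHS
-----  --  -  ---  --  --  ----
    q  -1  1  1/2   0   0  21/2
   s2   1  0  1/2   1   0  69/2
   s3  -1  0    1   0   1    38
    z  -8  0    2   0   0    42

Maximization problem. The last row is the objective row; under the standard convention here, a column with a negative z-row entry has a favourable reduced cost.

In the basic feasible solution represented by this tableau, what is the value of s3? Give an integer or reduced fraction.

s3 is basic (row 3); its value is the RHS of that row: 38.

38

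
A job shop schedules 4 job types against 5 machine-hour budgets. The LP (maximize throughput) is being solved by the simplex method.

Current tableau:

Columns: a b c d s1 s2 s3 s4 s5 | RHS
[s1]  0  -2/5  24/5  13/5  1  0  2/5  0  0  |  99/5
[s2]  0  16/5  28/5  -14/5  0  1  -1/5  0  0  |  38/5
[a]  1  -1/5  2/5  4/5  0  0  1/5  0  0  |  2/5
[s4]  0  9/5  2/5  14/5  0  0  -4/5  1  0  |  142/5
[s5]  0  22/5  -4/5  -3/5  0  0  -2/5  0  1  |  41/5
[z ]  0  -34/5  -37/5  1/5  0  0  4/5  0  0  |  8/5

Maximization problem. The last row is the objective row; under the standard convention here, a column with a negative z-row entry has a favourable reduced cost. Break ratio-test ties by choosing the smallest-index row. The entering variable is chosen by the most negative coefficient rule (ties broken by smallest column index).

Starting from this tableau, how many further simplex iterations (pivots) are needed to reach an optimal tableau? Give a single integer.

3

pivot: c in, a out → z = 9
pivot: b in, s2 out → z = 25/2
pivot: d in, s5 out → z = 606/31
No improving column remains; optimal.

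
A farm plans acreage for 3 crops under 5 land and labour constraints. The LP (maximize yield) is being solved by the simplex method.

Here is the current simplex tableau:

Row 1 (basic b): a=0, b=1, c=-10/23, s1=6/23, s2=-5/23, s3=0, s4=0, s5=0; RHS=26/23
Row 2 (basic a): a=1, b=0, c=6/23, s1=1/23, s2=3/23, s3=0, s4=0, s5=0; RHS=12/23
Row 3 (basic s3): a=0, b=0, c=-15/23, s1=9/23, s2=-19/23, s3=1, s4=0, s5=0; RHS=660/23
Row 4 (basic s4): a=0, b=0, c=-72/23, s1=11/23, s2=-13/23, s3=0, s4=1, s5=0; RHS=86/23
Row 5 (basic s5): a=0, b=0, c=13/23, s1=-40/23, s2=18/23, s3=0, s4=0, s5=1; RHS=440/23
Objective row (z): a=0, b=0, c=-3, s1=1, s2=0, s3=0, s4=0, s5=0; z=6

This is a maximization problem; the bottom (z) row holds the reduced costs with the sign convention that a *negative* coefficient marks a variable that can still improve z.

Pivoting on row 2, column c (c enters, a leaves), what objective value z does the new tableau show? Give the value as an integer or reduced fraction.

Minimum ratio for c: (12/23)/(6/23) = 2.
z changes by −(z-row coeff of c)·ratio = −(-3)·2 = 6.
New z = 6 + 6 = 12.

12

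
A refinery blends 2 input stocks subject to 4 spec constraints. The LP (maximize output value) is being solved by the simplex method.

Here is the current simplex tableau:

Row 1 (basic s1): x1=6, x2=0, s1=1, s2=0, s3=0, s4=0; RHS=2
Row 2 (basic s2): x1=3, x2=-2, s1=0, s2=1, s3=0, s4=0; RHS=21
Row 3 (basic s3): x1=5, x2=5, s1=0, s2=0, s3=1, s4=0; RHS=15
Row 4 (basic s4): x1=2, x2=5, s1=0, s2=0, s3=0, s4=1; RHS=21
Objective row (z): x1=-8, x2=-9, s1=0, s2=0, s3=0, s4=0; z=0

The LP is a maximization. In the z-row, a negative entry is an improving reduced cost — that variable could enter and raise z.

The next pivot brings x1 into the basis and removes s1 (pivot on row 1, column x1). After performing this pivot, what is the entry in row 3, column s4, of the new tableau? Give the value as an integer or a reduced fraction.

0

Pivot element is row 1, column x1: 6.
Normalize row 1: new (row 1, s4) = 0/6 = 0.
row 3 ← row 3 − 5·(new row 1): 0 − 5·0 = 0.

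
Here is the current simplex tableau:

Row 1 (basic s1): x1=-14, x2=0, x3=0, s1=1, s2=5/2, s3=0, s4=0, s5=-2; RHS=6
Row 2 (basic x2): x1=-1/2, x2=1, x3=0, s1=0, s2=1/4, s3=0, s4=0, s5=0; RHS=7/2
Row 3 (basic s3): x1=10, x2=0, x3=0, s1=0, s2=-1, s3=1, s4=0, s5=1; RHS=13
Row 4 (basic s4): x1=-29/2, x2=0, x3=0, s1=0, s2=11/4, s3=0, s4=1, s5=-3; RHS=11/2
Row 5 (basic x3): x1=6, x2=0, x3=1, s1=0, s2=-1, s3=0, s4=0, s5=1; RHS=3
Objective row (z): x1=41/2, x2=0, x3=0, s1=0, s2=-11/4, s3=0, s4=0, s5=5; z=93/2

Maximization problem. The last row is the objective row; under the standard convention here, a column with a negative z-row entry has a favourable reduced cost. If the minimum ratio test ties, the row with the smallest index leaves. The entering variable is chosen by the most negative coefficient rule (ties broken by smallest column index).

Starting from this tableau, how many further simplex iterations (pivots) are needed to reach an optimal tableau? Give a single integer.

1

pivot: s2 in, s4 out → z = 52
No improving column remains; optimal.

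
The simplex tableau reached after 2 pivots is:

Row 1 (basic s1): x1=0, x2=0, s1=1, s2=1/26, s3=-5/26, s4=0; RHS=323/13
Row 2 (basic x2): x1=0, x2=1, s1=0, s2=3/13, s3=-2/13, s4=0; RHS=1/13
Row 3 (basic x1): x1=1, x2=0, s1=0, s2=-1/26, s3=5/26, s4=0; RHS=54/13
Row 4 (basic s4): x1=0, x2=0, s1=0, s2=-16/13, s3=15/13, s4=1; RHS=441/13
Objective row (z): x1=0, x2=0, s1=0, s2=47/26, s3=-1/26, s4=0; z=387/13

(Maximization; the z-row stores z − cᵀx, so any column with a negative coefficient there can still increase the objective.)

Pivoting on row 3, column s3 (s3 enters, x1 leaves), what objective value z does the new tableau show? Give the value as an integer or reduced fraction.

Minimum ratio for s3: (54/13)/(5/26) = 108/5.
z changes by −(z-row coeff of s3)·ratio = −(-1/26)·(108/5) = 54/65.
New z = 387/13 + (54/65) = 153/5.

153/5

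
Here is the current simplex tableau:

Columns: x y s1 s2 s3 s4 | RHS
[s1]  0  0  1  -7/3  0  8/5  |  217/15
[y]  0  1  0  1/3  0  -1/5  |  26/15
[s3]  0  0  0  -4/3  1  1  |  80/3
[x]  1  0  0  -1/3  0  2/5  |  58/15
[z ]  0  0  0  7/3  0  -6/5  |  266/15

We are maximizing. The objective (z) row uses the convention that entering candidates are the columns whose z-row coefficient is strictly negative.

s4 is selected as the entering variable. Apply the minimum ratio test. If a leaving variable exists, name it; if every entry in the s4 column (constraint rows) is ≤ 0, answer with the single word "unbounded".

Ratios: row 1 (s1): (217/15)/(8/5) = 217/24; row 2 (y): entry -1/5 ≤ 0, skip; row 3 (s3): (80/3)/1 = 80/3; row 4 (x): (58/15)/(2/5) = 29/3.
Minimum ratio is in the s1 row, so s1 leaves.

s1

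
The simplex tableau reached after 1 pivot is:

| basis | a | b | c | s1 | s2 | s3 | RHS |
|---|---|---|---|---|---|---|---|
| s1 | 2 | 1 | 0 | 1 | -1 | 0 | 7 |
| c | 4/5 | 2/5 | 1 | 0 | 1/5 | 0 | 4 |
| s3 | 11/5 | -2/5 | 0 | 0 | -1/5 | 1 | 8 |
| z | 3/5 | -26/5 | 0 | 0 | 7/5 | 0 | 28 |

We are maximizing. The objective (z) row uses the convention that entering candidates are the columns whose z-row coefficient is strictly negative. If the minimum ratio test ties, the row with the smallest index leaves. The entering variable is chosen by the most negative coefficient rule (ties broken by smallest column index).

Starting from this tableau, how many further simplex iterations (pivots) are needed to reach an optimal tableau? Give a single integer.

pivot: b in, s1 out → z = 322/5
pivot: s2 in, c out → z = 72
No improving column remains; optimal.

2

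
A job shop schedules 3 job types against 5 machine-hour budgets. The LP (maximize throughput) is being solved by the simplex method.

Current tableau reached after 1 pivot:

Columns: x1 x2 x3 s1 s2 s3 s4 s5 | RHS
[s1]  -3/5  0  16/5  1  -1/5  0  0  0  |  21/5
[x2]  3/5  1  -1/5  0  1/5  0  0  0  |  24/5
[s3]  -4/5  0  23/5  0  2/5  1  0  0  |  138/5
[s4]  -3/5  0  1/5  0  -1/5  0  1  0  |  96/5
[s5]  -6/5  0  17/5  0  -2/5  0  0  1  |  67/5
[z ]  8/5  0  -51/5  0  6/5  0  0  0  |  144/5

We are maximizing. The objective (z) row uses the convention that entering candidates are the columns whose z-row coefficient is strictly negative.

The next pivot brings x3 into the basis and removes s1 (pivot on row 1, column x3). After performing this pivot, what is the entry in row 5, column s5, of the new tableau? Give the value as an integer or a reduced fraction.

1

Pivot element is row 1, column x3: 16/5.
Normalize row 1: new (row 1, s5) = 0/(16/5) = 0.
row 5 ← row 5 − (17/5)·(new row 1): 1 − (17/5)·0 = 1.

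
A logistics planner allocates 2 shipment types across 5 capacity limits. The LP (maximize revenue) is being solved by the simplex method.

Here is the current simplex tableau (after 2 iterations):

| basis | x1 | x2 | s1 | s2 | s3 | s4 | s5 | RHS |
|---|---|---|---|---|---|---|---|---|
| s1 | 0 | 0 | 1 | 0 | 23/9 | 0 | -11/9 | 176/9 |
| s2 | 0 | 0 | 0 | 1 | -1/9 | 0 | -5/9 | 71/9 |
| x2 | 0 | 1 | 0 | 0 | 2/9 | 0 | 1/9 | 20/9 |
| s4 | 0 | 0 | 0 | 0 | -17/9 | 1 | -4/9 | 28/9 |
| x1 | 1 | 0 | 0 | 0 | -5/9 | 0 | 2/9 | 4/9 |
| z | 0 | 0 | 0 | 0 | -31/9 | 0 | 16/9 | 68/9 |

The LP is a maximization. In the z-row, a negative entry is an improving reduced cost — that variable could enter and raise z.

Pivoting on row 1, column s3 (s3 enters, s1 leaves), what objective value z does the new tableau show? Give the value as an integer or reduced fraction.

Minimum ratio for s3: (176/9)/(23/9) = 176/23.
z changes by −(z-row coeff of s3)·ratio = −(-31/9)·(176/23) = 5456/207.
New z = 68/9 + (5456/207) = 780/23.

780/23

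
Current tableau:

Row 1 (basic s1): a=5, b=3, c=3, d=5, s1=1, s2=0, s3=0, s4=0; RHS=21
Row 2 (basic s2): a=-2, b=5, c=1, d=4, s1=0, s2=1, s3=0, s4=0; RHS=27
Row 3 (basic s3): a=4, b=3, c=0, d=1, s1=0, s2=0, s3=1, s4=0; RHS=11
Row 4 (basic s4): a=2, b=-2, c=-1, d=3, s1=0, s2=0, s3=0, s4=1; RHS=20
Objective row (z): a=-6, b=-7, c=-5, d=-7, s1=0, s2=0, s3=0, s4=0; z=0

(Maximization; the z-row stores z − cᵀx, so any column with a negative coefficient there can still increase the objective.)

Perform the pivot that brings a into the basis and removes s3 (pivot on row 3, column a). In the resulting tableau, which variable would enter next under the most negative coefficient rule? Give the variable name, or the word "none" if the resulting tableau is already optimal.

Pivot element 4. New z-row = old z-row − (-6)·(row 3/4).
Updated z-row coefficients: a: 0, b: -5/2, c: -5, d: -11/2, s1: 0, s2: 0, s3: 3/2, s4: 0.
The most negative is -11/2 in column d, so d would enter next.

d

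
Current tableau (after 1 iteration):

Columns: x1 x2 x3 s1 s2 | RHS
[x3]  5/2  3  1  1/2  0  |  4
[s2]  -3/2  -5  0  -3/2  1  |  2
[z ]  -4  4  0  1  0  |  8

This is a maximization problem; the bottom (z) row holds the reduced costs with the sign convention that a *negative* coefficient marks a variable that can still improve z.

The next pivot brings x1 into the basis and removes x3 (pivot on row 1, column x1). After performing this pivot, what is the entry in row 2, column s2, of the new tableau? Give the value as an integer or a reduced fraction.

Pivot element is row 1, column x1: 5/2.
Normalize row 1: new (row 1, s2) = 0/(5/2) = 0.
row 2 ← row 2 − (-3/2)·(new row 1): 1 − (-3/2)·0 = 1.

1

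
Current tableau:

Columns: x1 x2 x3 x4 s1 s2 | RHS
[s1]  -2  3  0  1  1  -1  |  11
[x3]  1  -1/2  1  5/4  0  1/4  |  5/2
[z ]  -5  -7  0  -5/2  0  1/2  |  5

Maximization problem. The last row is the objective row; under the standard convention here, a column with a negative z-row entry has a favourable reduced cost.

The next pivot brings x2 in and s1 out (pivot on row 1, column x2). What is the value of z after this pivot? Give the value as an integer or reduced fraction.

92/3

Minimum ratio for x2: 11/3 = 11/3.
z changes by −(z-row coeff of x2)·ratio = −(-7)·(11/3) = 77/3.
New z = 5 + (77/3) = 92/3.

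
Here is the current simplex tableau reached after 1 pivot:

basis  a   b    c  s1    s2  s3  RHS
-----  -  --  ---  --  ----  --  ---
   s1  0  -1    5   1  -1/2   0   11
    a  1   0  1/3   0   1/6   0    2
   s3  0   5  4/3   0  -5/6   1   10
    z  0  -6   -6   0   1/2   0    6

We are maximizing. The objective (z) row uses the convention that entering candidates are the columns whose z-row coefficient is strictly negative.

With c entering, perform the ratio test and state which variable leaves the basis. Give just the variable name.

Ratios: row 1 (s1): 11/5 = 11/5; row 2 (a): 2/(1/3) = 6; row 3 (s3): 10/(4/3) = 15/2.
Minimum ratio 11/5 is in the s1 row, so s1 leaves.

s1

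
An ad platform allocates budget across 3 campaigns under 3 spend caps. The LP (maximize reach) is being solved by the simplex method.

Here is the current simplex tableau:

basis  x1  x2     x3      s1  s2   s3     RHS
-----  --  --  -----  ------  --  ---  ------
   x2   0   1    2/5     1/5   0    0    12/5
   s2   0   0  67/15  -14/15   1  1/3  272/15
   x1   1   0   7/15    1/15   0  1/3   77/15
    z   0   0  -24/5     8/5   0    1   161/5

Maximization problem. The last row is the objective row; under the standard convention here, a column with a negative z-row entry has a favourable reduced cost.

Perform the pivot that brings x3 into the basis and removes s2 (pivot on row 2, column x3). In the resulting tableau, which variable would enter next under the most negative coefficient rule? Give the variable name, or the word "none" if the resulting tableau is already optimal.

none

Pivot element 67/15. New z-row = old z-row − (-24/5)·(row 2/(67/15)).
Updated z-row coefficients: x1: 0, x2: 0, x3: 0, s1: 40/67, s2: 72/67, s3: 91/67.
No coefficient is strictly negative; the tableau after this pivot is optimal.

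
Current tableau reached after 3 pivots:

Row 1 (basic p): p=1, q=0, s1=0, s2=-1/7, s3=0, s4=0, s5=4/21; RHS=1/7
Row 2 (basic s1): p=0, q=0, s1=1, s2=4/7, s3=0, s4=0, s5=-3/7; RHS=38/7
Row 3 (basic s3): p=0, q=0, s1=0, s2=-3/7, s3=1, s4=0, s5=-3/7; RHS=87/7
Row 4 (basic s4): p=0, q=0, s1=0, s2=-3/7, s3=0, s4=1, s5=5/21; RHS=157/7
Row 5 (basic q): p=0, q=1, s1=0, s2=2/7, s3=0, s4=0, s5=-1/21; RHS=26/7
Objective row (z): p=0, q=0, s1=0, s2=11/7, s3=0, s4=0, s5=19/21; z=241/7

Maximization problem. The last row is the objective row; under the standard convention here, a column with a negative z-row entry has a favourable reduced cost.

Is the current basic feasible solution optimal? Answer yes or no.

No objective-row coefficient is strictly negative, so no entering variable exists; the tableau is optimal.

yes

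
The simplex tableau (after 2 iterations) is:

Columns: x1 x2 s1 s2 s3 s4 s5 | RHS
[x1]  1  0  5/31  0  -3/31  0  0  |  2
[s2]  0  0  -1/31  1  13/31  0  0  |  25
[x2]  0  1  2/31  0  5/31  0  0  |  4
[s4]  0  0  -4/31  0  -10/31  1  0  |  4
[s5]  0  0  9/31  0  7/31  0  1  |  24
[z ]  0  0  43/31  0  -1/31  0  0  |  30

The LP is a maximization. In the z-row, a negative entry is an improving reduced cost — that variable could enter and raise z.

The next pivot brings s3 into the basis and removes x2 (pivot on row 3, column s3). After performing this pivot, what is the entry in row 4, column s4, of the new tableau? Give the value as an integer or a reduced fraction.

1

Pivot element is row 3, column s3: 5/31.
Normalize row 3: new (row 3, s4) = 0/(5/31) = 0.
row 4 ← row 4 − (-10/31)·(new row 3): 1 − (-10/31)·0 = 1.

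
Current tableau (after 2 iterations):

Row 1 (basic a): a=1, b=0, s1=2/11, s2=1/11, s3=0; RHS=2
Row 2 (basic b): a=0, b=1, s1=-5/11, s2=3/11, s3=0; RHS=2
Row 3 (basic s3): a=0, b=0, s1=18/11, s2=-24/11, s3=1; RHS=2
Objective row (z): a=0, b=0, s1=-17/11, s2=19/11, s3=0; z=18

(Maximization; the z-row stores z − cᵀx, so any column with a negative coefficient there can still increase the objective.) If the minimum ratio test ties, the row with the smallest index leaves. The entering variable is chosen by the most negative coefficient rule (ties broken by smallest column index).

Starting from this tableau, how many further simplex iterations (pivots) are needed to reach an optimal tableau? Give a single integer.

2

pivot: s1 in, s3 out → z = 179/9
pivot: s2 in, a out → z = 65/3
No improving column remains; optimal.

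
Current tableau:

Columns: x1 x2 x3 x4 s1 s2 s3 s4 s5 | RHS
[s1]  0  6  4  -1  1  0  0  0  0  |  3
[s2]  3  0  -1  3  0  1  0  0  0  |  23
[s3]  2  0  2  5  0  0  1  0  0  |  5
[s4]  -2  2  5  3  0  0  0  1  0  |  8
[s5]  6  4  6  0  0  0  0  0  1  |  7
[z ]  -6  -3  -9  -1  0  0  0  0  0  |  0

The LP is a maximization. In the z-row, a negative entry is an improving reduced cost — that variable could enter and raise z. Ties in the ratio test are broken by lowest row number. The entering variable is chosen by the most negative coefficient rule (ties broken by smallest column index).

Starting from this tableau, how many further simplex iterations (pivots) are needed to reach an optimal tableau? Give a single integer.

pivot: x3 in, s1 out → z = 27/4
pivot: x1 in, s5 out → z = 37/4
pivot: x4 in, s3 out → z = 611/60
No improving column remains; optimal.

3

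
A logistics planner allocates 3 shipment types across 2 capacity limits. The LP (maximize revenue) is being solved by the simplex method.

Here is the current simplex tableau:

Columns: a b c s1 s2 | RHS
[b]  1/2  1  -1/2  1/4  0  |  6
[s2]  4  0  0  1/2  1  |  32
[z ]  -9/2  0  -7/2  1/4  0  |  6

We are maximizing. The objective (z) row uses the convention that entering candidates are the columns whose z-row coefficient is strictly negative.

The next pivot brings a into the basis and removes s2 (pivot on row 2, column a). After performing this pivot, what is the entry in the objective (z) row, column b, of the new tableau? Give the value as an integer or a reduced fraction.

Pivot element is row 2, column a: 4.
Normalize row 2: new (row 2, b) = 0/4 = 0.
z-row ← z-row − (-9/2)·(new row 2): 0 − (-9/2)·0 = 0.

0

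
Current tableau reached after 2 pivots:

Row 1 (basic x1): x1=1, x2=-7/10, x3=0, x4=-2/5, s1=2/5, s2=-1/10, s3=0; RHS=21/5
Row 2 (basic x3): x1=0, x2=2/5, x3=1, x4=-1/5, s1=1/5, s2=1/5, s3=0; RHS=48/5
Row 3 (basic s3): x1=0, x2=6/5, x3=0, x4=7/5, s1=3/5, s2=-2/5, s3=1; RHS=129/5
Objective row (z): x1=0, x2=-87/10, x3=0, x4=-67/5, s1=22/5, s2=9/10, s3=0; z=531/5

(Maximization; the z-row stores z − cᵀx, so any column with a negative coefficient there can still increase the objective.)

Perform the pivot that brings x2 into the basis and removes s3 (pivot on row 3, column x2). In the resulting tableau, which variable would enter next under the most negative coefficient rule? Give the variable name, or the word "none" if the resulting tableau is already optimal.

Pivot element 6/5. New z-row = old z-row − (-87/10)·(row 3/(6/5)).
Updated z-row coefficients: x1: 0, x2: 0, x3: 0, x4: -13/4, s1: 35/4, s2: -2, s3: 29/4.
The most negative is -13/4 in column x4, so x4 would enter next.

x4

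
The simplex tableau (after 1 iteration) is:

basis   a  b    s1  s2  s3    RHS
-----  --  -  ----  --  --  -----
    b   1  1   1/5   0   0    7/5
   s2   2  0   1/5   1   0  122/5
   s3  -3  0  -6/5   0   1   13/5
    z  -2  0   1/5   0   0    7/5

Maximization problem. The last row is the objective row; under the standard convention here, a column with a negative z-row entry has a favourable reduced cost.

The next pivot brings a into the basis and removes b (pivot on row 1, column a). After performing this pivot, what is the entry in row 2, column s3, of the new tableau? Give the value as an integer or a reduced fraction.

Pivot element is row 1, column a: 1.
Normalize row 1: new (row 1, s3) = 0/1 = 0.
row 2 ← row 2 − 2·(new row 1): 0 − 2·0 = 0.

0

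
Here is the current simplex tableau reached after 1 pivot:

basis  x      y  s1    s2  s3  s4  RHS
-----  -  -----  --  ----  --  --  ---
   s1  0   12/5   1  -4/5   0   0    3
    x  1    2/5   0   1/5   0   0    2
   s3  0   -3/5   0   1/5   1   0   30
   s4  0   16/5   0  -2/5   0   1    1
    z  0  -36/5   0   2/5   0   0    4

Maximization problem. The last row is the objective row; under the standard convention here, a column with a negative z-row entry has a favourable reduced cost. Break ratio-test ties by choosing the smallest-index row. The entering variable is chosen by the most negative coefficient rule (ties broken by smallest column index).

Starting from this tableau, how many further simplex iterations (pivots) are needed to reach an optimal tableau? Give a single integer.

pivot: y in, s4 out → z = 25/4
pivot: s2 in, x out → z = 10
No improving column remains; optimal.

2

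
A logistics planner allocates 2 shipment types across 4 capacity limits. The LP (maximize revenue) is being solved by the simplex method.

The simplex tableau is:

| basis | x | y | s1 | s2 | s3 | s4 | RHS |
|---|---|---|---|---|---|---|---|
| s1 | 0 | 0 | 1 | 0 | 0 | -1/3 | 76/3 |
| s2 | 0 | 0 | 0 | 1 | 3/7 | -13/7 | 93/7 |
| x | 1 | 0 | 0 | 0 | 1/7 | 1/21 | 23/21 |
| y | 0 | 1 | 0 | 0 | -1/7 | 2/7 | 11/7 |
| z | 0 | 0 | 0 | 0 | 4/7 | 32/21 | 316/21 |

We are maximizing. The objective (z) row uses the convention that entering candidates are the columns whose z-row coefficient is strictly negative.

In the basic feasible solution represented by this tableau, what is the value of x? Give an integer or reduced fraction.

x is basic (row 3); its value is the RHS of that row: 23/21.

23/21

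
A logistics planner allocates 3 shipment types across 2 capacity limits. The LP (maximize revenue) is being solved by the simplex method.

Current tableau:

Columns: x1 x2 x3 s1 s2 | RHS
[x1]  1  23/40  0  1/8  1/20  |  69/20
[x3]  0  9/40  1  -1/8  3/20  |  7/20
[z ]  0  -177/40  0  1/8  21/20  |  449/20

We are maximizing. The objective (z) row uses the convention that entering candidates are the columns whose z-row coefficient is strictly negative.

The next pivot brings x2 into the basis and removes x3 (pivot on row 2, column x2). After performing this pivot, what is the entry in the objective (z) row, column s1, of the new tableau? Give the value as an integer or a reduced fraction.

Pivot element is row 2, column x2: 9/40.
Normalize row 2: new (row 2, s1) = (-1/8)/(9/40) = -5/9.
z-row ← z-row − (-177/40)·(new row 2): 1/8 − (-177/40)·(-5/9) = -7/3.

-7/3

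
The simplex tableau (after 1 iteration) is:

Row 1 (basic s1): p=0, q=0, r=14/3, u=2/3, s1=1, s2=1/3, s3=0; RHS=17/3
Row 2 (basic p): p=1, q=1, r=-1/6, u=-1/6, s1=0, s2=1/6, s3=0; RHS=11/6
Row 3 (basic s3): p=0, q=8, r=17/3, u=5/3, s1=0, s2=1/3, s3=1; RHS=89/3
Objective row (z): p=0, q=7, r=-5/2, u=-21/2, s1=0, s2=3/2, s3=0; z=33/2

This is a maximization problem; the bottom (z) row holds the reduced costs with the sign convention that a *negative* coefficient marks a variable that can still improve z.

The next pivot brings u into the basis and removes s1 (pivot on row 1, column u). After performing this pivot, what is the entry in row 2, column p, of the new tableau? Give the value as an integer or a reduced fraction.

Pivot element is row 1, column u: 2/3.
Normalize row 1: new (row 1, p) = 0/(2/3) = 0.
row 2 ← row 2 − (-1/6)·(new row 1): 1 − (-1/6)·0 = 1.

1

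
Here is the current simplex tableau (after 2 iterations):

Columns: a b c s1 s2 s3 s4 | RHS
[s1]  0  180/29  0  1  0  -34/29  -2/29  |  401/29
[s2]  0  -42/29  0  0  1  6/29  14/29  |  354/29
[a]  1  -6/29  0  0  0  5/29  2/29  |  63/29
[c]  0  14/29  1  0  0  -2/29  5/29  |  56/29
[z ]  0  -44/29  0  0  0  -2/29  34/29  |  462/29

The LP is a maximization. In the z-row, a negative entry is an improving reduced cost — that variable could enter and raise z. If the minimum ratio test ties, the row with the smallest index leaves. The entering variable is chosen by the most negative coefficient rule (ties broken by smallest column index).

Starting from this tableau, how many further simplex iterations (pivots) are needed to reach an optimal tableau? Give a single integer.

2

pivot: b in, s1 out → z = 869/45
pivot: s3 in, a out → z = 79/3
No improving column remains; optimal.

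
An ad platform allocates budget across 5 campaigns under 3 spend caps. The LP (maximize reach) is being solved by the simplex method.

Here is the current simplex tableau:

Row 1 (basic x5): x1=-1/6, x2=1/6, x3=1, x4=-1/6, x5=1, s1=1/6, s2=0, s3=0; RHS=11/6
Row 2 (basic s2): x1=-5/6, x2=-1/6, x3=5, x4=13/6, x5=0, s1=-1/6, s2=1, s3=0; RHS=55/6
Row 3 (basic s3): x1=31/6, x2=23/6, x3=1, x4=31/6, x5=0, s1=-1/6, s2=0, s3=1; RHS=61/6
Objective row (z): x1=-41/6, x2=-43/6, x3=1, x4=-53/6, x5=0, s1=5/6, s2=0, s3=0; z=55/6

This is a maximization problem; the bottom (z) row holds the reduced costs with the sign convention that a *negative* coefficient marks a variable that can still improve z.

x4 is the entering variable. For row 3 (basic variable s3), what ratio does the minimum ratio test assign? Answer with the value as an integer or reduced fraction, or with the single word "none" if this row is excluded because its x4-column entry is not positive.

Ratio = RHS / (x4 entry) = (61/6) / (31/6) = 61/31.

61/31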